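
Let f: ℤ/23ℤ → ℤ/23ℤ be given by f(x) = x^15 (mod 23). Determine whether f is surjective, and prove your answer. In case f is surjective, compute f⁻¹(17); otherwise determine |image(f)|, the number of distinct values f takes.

14

Since 23 is prime, the nonzero elements of ℤ/23ℤ form a cyclic group of order 22.
As gcd(15, 22) = 1, raising to the 15th power is a bijection on this group: if x_1^15 ≡ x_2^15 then (x_1x_2^{−1})^15 = 1, and the only element of order dividing gcd(15, 22) = 1 is 1, so x_1 = x_2.
With f(0) = 0 this makes f injective on all of ℤ/23ℤ, hence bijective (finite equal-size domain and codomain). In particular f is surjective.
Since f is surjective, we find the preimage of 17. The inverse of x ↦ x^15 on (ℤ/23ℤ)^× is x ↦ x^3, because 15·3 = 45 = 2·22 + 1 ≡ 1 (mod 22) and x^{22} = 1 for x ≠ 0 (Fermat). So f⁻¹(17) = 17^3 mod 23.
Repeated squaring mod 23: 17^1 ≡ 17, 17^2 ≡ 17² = 289 ≡ 13. Since 3 = 2 + 1, 17^3 ≡ 13·17: 13·17 = 221 ≡ 14. So 17^3 ≡ 14 (mod 23).
Hence f⁻¹(17) = 14.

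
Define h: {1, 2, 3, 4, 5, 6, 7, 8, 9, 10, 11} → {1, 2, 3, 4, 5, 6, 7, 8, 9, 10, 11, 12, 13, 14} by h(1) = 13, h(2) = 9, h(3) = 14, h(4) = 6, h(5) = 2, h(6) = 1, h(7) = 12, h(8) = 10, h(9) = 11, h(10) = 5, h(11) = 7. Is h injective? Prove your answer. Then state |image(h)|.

The values h(1), …, h(11) are 13, 9, 14, 6, 2, 1, 12, 10, 11, 5, 7 — all distinct.
So h(u) = h(v) only when u = v, and h is injective.
The image of h is {1, 2, 5, 6, 7, 9, 10, 11, 12, 13, 14}, which has 11 elements.

11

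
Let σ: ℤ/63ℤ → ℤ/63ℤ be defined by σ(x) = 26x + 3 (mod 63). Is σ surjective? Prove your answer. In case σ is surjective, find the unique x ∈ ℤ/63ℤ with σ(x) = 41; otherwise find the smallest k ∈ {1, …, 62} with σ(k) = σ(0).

16

Since gcd(26, 63) = 1, 26 is invertible modulo 63. Euclid's algorithm: 63 = 2·26 + 11, 26 = 2·11 + 4, 11 = 2·4 + 3, 4 = 1·3 + 1; back-substituting gives 1 = 17·26 − 7·63, so 26⁻¹ ≡ 17 (mod 63).
Then y ↦ 17(y − 3) is a two-sided inverse to σ, so every y ∈ ℤ/63ℤ has a preimage.
Hence σ is surjective.
Since σ is surjective, we find σ⁻¹(41): we need 26x ≡ 41 − 3 ≡ 38 (mod 63). Using 26⁻¹ = 17: x ≡ 17·38 = 646 = 10·63 + 16, so x = 16.
Check: σ(16) = 26·16 + 3 = 419 = 6·63 + 41 ≡ 41 (mod 63).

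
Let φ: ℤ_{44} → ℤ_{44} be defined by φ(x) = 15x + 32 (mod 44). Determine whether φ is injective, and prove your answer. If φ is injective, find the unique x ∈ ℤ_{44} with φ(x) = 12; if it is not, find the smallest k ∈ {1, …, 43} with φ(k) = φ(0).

28

Recall: φ is injective if φ(x_1) = φ(x_2) implies x_1 = x_2.
If φ(x_1) = φ(x_2), then 15x_1 ≡ 15x_2 (mod 44). Because gcd(15, 44) = 1, we may cancel 15 to get x_1 ≡ x_2 (mod 44).
So φ is injective.
We now compute 15⁻¹ mod 44 explicitly. Euclid's algorithm: 44 = 2·15 + 14, 15 = 1·14 + 1; back-substituting gives 1 = 3·15 − 1·44, so 15⁻¹ ≡ 3 (mod 44).
Since φ is injective, we compute φ⁻¹(12): solve 15x + 32 ≡ 12 (mod 44), i.e. 15x ≡ 24 (mod 44).
Multiplying by 15⁻¹ = 3 gives x ≡ 3·24 = 72 = 1·44 + 28 ≡ 28 (mod 44).
Check: φ(28) = 15·28 + 32 = 452 = 10·44 + 12 ≡ 12 (mod 44).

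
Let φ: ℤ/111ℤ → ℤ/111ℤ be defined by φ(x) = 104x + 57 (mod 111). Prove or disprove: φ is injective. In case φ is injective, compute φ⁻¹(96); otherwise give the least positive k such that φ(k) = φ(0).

Recall that injectivity means: for all a, b in the domain, φ(a) = φ(b) implies a = b.
Suppose φ(a) = φ(b) in ℤ/111ℤ. Then 104a + 57 ≡ 104b + 57 (mod 111), thus 104(a − b) ≡ 0 (mod 111).
Since gcd(104, 111) = 1, 104 is invertible modulo 111, thus a − b ≡ 0 (mod 111), i.e. a = b.
Hence φ is injective.
We now compute 104⁻¹ mod 111 explicitly. Euclid's algorithm: 111 = 1·104 + 7, 104 = 14·7 + 6, 7 = 1·6 + 1; back-substituting gives 1 = 95·104 − 89·111, so 104⁻¹ ≡ 95 (mod 111).
Since φ is injective, we compute φ⁻¹(96): solve 104x + 57 ≡ 96 (mod 111), i.e. 104x ≡ 39 (mod 111).
Multiplying by 104⁻¹ = 95 gives x ≡ 95·39 = 3705 = 33·111 + 42 ≡ 42 (mod 111).
Check: φ(42) = 104·42 + 57 = 4425 = 39·111 + 96 ≡ 96 (mod 111).

42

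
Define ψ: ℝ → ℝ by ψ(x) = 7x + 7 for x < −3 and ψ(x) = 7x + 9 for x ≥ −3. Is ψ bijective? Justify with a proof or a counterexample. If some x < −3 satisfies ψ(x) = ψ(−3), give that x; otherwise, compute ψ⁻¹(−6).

-15/7

Both pieces are strictly increasing (slopes 7 and 7), so each is injective on its own interval.
The left piece maps (−∞, −3) onto (−∞, −14); the right piece maps [−3, ∞) onto [−12, ∞).
The images leave a gap (−14 has no preimage), so ψ is not surjective, hence not bijective.
Because the two images are disjoint, no x < −3 has ψ(x) = ψ(−3), so we compute ψ⁻¹(−6): −6 lies in [−12, ∞), so solve 7x + 9 = −6: x = (−6 − 9)/7 = −15/7.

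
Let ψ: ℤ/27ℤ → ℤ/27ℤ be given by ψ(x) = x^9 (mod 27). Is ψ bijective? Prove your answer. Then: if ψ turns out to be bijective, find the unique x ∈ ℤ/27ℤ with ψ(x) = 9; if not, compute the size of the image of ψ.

ψ(0) = 0^9 = 0.
ψ(3): Repeated squaring mod 27: 3^1 ≡ 3, 3^2 ≡ 3² = 9, 3^4 ≡ 9² = 81 ≡ 0, 3^8 ≡ 0² = 0. Since 9 = 8 + 1, 3^9 ≡ 0·3: 0·3 = 0. So 3^9 ≡ 0 (mod 27).
So ψ(0) = ψ(3) = 0 while 0 ≠ 3, hence ψ is not injective, hence not bijective.
Since ψ is not bijective, we determine |image(ψ)|. Computing x^9 mod 27 for each x (by repeated squaring, reducing mod 27 at every step), the values ψ(0), ψ(1), …, ψ(26) are: 0, 1, 26, 0, 1, 26, 0, 1, 26, 0, 1, 26, 0, 1, 26, 0, 1, 26, 0, 1, 26, 0, 1, 26, 0, 1, 26.
The distinct values are {0, 1, 26}; there are 3 of them.

3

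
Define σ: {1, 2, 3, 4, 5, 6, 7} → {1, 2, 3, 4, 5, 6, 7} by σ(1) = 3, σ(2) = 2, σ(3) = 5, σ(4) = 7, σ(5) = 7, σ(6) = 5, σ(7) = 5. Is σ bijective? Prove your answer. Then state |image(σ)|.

σ(4) = 7 = σ(5) with 4 ≠ 5, so σ is not injective, hence not bijective.
The image of σ is {2, 3, 5, 7}, which has 4 elements.

4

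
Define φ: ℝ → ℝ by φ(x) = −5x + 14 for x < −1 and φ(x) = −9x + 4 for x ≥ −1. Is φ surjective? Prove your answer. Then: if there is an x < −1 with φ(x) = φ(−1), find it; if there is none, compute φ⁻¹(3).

Both pieces are strictly decreasing (slopes −5 and −9), so each is injective on its own interval.
The left piece maps (−∞, −1) onto (19, ∞); the right piece maps [−1, ∞) onto (−∞, 13].
The union (19, ∞) ∪ (−∞, 13] omits the interval between 19 and 13; in particular 19 has no preimage. So φ is not surjective.
Because the two images are disjoint, no x < −1 has φ(x) = φ(−1), so we compute φ⁻¹(3): 3 lies in (−∞, 13], so solve −9x + 4 = 3: x = (3 − 4)/(−9) = 1/9.

1/9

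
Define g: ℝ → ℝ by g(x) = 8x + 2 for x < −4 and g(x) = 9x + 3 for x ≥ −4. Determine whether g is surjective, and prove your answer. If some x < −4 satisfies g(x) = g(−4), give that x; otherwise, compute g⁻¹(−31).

-35/8

Both pieces are strictly increasing (slopes 8 and 9), so each is injective on its own interval.
The left piece maps (−∞, −4) onto (−∞, −30); the right piece maps [−4, ∞) onto [−33, ∞).
The union (−∞, −30) ∪ [−33, ∞) covers ℝ, so g is surjective.
For the follow-up: the images overlap, so an x < −4 with g(x) = g(−4) exists. g(−4) = −33; solving 8x + 2 = −33 for x < −4 gives x = (−33 − 2)/8 = −35/8.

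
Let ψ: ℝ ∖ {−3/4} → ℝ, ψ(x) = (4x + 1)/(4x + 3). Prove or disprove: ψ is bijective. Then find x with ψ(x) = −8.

-25/36

If ψ(x) = 1, cross-multiplying gives 4(4x + 1) = 4(4x + 3), which simplifies to 4 = 12 — false.  So 1 has no preimage and ψ is not surjective.
Hence ψ is not bijective.
Solving ψ(x) = −8: cross-multiplying gives 4x + 1 = −8(4x + 3), which rearranges to 36x = −25, so x = −25/36.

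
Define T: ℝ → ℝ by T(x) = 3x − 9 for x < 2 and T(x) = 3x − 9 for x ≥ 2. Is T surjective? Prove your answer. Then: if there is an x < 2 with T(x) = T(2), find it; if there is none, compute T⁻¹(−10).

-1/3

Both pieces are strictly increasing (slopes 3 and 3), so each is injective on its own interval.
The left piece maps (−∞, 2) onto (−∞, −3); the right piece maps [2, ∞) onto [−3, ∞).
These images together cover ℝ, so T is surjective.
Because the two images are disjoint, no x < 2 has T(x) = T(2), so we compute T⁻¹(−10): −10 lies in (−∞, −3), so solve 3x − 9 = −10: x = (−10 + 9)/3 = −1/3.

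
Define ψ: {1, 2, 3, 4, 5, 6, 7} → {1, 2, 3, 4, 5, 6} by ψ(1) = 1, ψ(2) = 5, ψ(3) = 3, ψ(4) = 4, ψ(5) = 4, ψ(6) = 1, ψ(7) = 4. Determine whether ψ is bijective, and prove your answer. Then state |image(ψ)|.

ψ(4) = 4 = ψ(5) with 4 ≠ 5, so ψ is not injective, hence not bijective.
The image of ψ is {1, 3, 4, 5}, which has 4 elements.

4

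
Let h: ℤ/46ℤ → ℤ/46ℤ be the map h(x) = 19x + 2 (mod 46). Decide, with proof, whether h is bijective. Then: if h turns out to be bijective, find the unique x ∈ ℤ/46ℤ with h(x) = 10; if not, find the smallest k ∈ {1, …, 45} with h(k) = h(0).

44

If h(u) = h(v), then 19u ≡ 19v (mod 46). Because gcd(19, 46) = 1, we may cancel 19 to get u ≡ v (mod 46).
We now compute 19⁻¹ mod 46 explicitly. Euclid's algorithm: 46 = 2·19 + 8, 19 = 2·8 + 3, 8 = 2·3 + 2, 3 = 1·2 + 1; back-substituting gives 1 = 17·19 − 7·46, so 19⁻¹ ≡ 17 (mod 46).
For any y ∈ ℤ/46ℤ, x = 17(y − 2) mod 46 satisfies h(x) = 19·17(y − 2) + 2 ≡ y (since 19·17 ≡ 1 mod 46). So every y has a preimage.
So h is bijective.
Since h is bijective, we compute h⁻¹(10): solve 19x + 2 ≡ 10 (mod 46), i.e. 19x ≡ 8 (mod 46).
Multiplying by 19⁻¹ = 17 gives x ≡ 17·8 = 136 = 2·46 + 44 ≡ 44 (mod 46).
Check: h(44) = 19·44 + 2 = 838 = 18·46 + 10 ≡ 10 (mod 46).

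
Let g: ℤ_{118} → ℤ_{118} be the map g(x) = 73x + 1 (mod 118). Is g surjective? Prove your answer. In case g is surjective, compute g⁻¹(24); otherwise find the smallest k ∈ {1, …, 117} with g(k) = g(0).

107

Since gcd(73, 118) = 1, 73 is invertible modulo 118. Euclid's algorithm: 118 = 1·73 + 45, 73 = 1·45 + 28, 45 = 1·28 + 17, 28 = 1·17 + 11, 17 = 1·11 + 6, 11 = 1·6 + 5, 6 = 1·5 + 1; back-substituting gives 1 = 97·73 − 60·118, so 73⁻¹ ≡ 97 (mod 118).
For any y ∈ ℤ_{118}, x = 97(y − 1) mod 118 satisfies g(x) = 73·97(y − 1) + 1 ≡ y (since 73·97 ≡ 1 mod 118). So every y has a preimage.
Hence g is surjective.
Since g is surjective, we compute g⁻¹(24): solve 73x + 1 ≡ 24 (mod 118), i.e. 73x ≡ 23 (mod 118).
Multiplying by 73⁻¹ = 97 gives x ≡ 97·23 = 2231 = 18·118 + 107 ≡ 107 (mod 118).
Check: g(107) = 73·107 + 1 = 7812 = 66·118 + 24 ≡ 24 (mod 118).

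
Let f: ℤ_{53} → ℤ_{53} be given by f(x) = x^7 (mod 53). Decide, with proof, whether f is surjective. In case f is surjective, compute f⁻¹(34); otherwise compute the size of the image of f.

Since 53 is prime, the nonzero elements of ℤ_{53} form a cyclic group of order 52.
As gcd(7, 52) = 1, raising to the 7th power is a bijection on this group: if s^7 ≡ t^7 then (st^{−1})^7 = 1, and the only element of order dividing gcd(7, 52) = 1 is 1, so s = t.
With f(0) = 0 this makes f injective on all of ℤ_{53}, hence bijective (finite equal-size domain and codomain). In particular f is surjective.
Since f is surjective, we find the preimage of 34. The inverse of x ↦ x^7 on (ℤ_{53})^× is x ↦ x^15, because 7·15 = 105 = 2·52 + 1 ≡ 1 (mod 52) and x^{52} = 1 for x ≠ 0 (Fermat). So f⁻¹(34) = 34^15 mod 53.
Repeated squaring mod 53: 34^1 ≡ 34, 34^2 ≡ 34² = 1156 ≡ 43, 34^4 ≡ 43² = 1849 ≡ 47, 34^8 ≡ 47² = 2209 ≡ 36. Since 15 = 8 + 4 + 2 + 1, 34^15 ≡ 36·47·43·34: 36·47 = 1692 ≡ 49, then 49·43 = 2107 ≡ 40, then 40·34 = 1360 ≡ 35. So 34^15 ≡ 35 (mod 53).
Hence f⁻¹(34) = 35.

35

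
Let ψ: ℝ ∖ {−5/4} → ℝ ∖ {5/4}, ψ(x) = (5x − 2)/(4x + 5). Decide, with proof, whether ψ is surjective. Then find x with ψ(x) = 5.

-9/5

For any y ≠ 5/4, solving y(4x + 5) = 5x − 2 for x gives a well-defined x ≠ −5/4. So ψ is surjective.
Solving ψ(x) = 5: cross-multiplying gives 5x − 2 = 5(4x + 5), which rearranges to −15x = 27, so x = −9/5.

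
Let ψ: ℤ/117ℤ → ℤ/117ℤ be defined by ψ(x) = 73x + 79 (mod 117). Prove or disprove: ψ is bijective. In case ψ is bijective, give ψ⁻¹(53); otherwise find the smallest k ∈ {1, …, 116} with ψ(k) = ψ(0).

91

If ψ(x_1) = ψ(x_2), then 73x_1 ≡ 73x_2 (mod 117). Because gcd(73, 117) = 1, we may cancel 73 to get x_1 ≡ x_2 (mod 117).
We now compute 73⁻¹ mod 117 explicitly. Euclid's algorithm: 117 = 1·73 + 44, 73 = 1·44 + 29, 44 = 1·29 + 15, 29 = 1·15 + 14, 15 = 1·14 + 1; back-substituting gives 1 = 109·73 − 68·117, so 73⁻¹ ≡ 109 (mod 117).
Then y ↦ 109(y − 79) is a two-sided inverse to ψ, so every y ∈ ℤ/117ℤ has a preimage.
So ψ is bijective.
Since ψ is bijective, we compute ψ⁻¹(53): solve 73x + 79 ≡ 53 (mod 117), i.e. 73x ≡ 91 (mod 117).
Multiplying by 73⁻¹ = 109 gives x ≡ 109·91 = 9919 = 84·117 + 91 ≡ 91 (mod 117).
Check: ψ(91) = 73·91 + 79 = 6722 = 57·117 + 53 ≡ 53 (mod 117).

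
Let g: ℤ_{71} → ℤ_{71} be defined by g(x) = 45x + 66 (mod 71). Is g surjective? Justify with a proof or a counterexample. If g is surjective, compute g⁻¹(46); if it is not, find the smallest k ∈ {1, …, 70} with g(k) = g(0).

39

Since gcd(45, 71) = 1, 45 is invertible modulo 71. Euclid's algorithm: 71 = 1·45 + 26, 45 = 1·26 + 19, 26 = 1·19 + 7, 19 = 2·7 + 5, 7 = 1·5 + 2, 5 = 2·2 + 1; back-substituting gives 1 = 30·45 − 19·71, so 45⁻¹ ≡ 30 (mod 71).
Then y ↦ 30(y − 66) is a two-sided inverse to g, so every y ∈ ℤ_{71} has a preimage.
So g is surjective.
Since g is surjective, we compute g⁻¹(46): solve 45x + 66 ≡ 46 (mod 71), i.e. 45x ≡ 51 (mod 71).
Multiplying by 45⁻¹ = 30 gives x ≡ 30·51 = 1530 = 21·71 + 39 ≡ 39 (mod 71).
Check: g(39) = 45·39 + 66 = 1821 = 25·71 + 46 ≡ 46 (mod 71).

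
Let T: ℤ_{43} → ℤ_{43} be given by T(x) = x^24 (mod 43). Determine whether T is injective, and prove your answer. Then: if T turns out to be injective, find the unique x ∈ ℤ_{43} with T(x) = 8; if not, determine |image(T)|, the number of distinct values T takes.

8

T(1) = 1^24 = 1.
T(6): Repeated squaring mod 43: 6^1 ≡ 6, 6^2 ≡ 6² = 36, 6^4 ≡ 36² = 1296 ≡ 6, 6^8 ≡ 6² = 36, 6^16 ≡ 36² = 1296 ≡ 6. Since 24 = 16 + 8, 6^24 ≡ 6·36: 6·36 = 216 ≡ 1. So 6^24 ≡ 1 (mod 43).
So T(1) = T(6) = 1 while 1 ≠ 6, hence T is not injective.
Since T is not injective, we determine |image(T)|. Computing x^24 mod 43 for each x (by repeated squaring, reducing mod 43 at every step), the values T(0), T(1), …, T(42) are: 0, 1, 35, 16, 21, 4, 1, 1, 4, 41, 11, 41, 35, 4, 35, 21, 11, 11, 16, 21, 41, 16, 16, 41, 21, 16, 11, 11, 21, 35, 4, 35, 41, 11, 41, 4, 1, 1, 4, 21, 16, 35, 1.
The distinct values are {0, 1, 4, 11, 16, 21, 35, 41}; there are 8 of them.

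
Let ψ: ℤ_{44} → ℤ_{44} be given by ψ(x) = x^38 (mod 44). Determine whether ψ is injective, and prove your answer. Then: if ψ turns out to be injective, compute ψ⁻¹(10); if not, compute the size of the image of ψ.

ψ(10): Repeated squaring mod 44: 10^1 ≡ 10, 10^2 ≡ 10² = 100 ≡ 12, 10^4 ≡ 12² = 144 ≡ 12, 10^8 ≡ 12² = 144 ≡ 12, 10^16 ≡ 12² = 144 ≡ 12, 10^32 ≡ 12² = 144 ≡ 12. Since 38 = 32 + 4 + 2, 10^38 ≡ 12·12·12: 12·12 = 144 ≡ 12, then 12·12 = 144 ≡ 12. So 10^38 ≡ 12 (mod 44).
ψ(12): Repeated squaring mod 44: 12^1 ≡ 12, 12^2 ≡ 12² = 144 ≡ 12, 12^4 ≡ 12² = 144 ≡ 12, 12^8 ≡ 12² = 144 ≡ 12, 12^16 ≡ 12² = 144 ≡ 12, 12^32 ≡ 12² = 144 ≡ 12. Since 38 = 32 + 4 + 2, 12^38 ≡ 12·12·12: 12·12 = 144 ≡ 12, then 12·12 = 144 ≡ 12. So 12^38 ≡ 12 (mod 44).
So ψ(10) = ψ(12) = 12 while 10 ≠ 12, thus ψ is not injective.
Since ψ is not injective, we determine |image(ψ)|. Computing x^38 mod 44 for each x (by repeated squaring, reducing mod 44 at every step), the values ψ(0), ψ(1), …, ψ(43) are: 0, 1, 36, 5, 20, 37, 4, 9, 16, 25, 12, 33, 12, 25, 16, 9, 4, 37, 20, 5, 36, 1, 0, 1, 36, 5, 20, 37, 4, 9, 16, 25, 12, 33, 12, 25, 16, 9, 4, 37, 20, 5, 36, 1.
The distinct values are {0, 1, 4, 5, 9, 12, 16, 20, 25, 33, 36, 37}; there are 12 of them.

12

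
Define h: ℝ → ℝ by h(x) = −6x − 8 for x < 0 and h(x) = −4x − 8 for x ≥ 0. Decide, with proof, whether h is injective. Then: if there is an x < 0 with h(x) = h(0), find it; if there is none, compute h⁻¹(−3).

Both pieces are strictly decreasing (slopes −6 and −4), so each is injective on its own interval.
The left piece maps (−∞, 0) onto (−8, ∞); the right piece maps [0, ∞) onto (−∞, −8].
These images are disjoint, so no value is attained by both pieces. So h is injective.
Because the two images are disjoint, no x < 0 has h(x) = h(0), so we compute h⁻¹(−3): −3 lies in (−8, ∞), so solve −6x − 8 = −3: x = (−3 + 8)/(−6) = −5/6.

-5/6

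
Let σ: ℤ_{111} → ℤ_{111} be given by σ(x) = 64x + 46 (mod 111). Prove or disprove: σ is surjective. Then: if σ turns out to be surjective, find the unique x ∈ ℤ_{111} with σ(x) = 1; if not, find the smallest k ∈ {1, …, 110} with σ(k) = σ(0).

60

Since gcd(64, 111) = 1, 64 is invertible modulo 111. Euclid's algorithm: 111 = 1·64 + 47, 64 = 1·47 + 17, 47 = 2·17 + 13, 17 = 1·13 + 4, 13 = 3·4 + 1; back-substituting gives 1 = 85·64 − 49·111, so 64⁻¹ ≡ 85 (mod 111).
For any y ∈ ℤ_{111}, x = 85(y − 46) mod 111 satisfies σ(x) = 64·85(y − 46) + 46 ≡ y (since 64·85 ≡ 1 mod 111). So every y has a preimage.
So σ is surjective.
Since σ is surjective, we find σ⁻¹(1): we need 64x ≡ 1 − 46 ≡ 66 (mod 111). Using 64⁻¹ = 85: x ≡ 85·66 = 5610 = 50·111 + 60, so x = 60.
Check: σ(60) = 64·60 + 46 = 3886 = 35·111 + 1 ≡ 1 (mod 111).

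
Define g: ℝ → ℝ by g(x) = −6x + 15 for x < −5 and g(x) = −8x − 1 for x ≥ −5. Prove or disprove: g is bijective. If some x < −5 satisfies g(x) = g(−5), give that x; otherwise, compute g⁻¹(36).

-37/8

Both pieces are strictly decreasing (slopes −6 and −8), so each is injective on its own interval.
The left piece maps (−∞, −5) onto (45, ∞); the right piece maps [−5, ∞) onto (−∞, 39].
The images leave a gap (45 has no preimage), so g is not surjective, hence not bijective.
Because the two images are disjoint, no x < −5 has g(x) = g(−5), so we compute g⁻¹(36): 36 lies in (−∞, 39], so solve −8x − 1 = 36: x = (36 + 1)/(−8) = −37/8.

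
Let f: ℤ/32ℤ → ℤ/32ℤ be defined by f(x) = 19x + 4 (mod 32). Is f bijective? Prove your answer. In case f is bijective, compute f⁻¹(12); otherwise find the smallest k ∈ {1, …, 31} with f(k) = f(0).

24

If f(s) = f(t), then 19s ≡ 19t (mod 32). Because gcd(19, 32) = 1, we may cancel 19 to get s ≡ t (mod 32).
We now compute 19⁻¹ mod 32 explicitly. Euclid's algorithm: 32 = 1·19 + 13, 19 = 1·13 + 6, 13 = 2·6 + 1; back-substituting gives 1 = 27·19 − 16·32, so 19⁻¹ ≡ 27 (mod 32).
Then y ↦ 27(y − 4) is a two-sided inverse to f, so every y ∈ ℤ/32ℤ has a preimage.
So f is bijective.
Since f is bijective, we compute f⁻¹(12): solve 19x + 4 ≡ 12 (mod 32), i.e. 19x ≡ 8 (mod 32).
Multiplying by 19⁻¹ = 27 gives x ≡ 27·8 = 216 = 6·32 + 24 ≡ 24 (mod 32).
Check: f(24) = 19·24 + 4 = 460 = 14·32 + 12 ≡ 12 (mod 32).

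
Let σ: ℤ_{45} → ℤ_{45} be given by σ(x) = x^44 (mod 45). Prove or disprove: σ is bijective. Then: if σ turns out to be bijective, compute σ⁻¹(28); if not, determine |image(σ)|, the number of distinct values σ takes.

σ(3): Repeated squaring mod 45: 3^1 ≡ 3, 3^2 ≡ 3² = 9, 3^4 ≡ 9² = 81 ≡ 36, 3^8 ≡ 36² = 1296 ≡ 36, 3^16 ≡ 36² = 1296 ≡ 36, 3^32 ≡ 36² = 1296 ≡ 36. Since 44 = 32 + 8 + 4, 3^44 ≡ 36·36·36: 36·36 = 1296 ≡ 36, then 36·36 = 1296 ≡ 36. So 3^44 ≡ 36 (mod 45).
σ(6): Repeated squaring mod 45: 6^1 ≡ 6, 6^2 ≡ 6² = 36, 6^4 ≡ 36² = 1296 ≡ 36, 6^8 ≡ 36² = 1296 ≡ 36, 6^16 ≡ 36² = 1296 ≡ 36, 6^32 ≡ 36² = 1296 ≡ 36. Since 44 = 32 + 8 + 4, 6^44 ≡ 36·36·36: 36·36 = 1296 ≡ 36, then 36·36 = 1296 ≡ 36. So 6^44 ≡ 36 (mod 45).
So σ(3) = σ(6) = 36 while 3 ≠ 6, so σ is not injective, hence not bijective.
Since σ is not bijective, we determine |image(σ)|. Computing x^44 mod 45 for each x (by repeated squaring, reducing mod 45 at every step), the values σ(0), σ(1), …, σ(44) are: 0, 1, 31, 36, 16, 25, 36, 31, 1, 36, 10, 31, 36, 16, 16, 0, 31, 1, 36, 1, 40, 36, 16, 16, 36, 40, 1, 36, 1, 31, 0, 16, 16, 36, 31, 10, 36, 1, 31, 36, 25, 16, 36, 31, 1.
The distinct values are {0, 1, 10, 16, 25, 31, 36, 40}; there are 8 of them.

8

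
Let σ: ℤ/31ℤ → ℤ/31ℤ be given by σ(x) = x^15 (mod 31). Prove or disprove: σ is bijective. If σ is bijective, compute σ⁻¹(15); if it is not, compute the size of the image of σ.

σ(1) = 1^15 = 1.
σ(2): Repeated squaring mod 31: 2^1 ≡ 2, 2^2 ≡ 2² = 4, 2^4 ≡ 4² = 16, 2^8 ≡ 16² = 256 ≡ 8. Since 15 = 8 + 4 + 2 + 1, 2^15 ≡ 8·16·4·2: 8·16 = 128 ≡ 4, then 4·4 = 16, then 16·2 = 32 ≡ 1. So 2^15 ≡ 1 (mod 31).
So σ(1) = σ(2) = 1 while 1 ≠ 2, thus σ is not injective, hence not bijective.
Since σ is not bijective, we determine |image(σ)|. Computing x^15 mod 31 for each x (by repeated squaring, reducing mod 31 at every step), the values σ(0), σ(1), …, σ(30) are: 0, 1, 1, 30, 1, 1, 30, 1, 1, 1, 1, 30, 30, 30, 1, 30, 1, 30, 1, 1, 1, 30, 30, 30, 30, 1, 30, 30, 1, 30, 30.
The distinct values are {0, 1, 30}; there are 3 of them.

3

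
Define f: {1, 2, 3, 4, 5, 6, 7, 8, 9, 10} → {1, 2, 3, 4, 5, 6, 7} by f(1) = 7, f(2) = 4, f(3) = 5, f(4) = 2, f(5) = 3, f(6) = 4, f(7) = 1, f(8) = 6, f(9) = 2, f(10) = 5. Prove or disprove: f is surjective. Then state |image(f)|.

Every element of the codomain has a preimage: 1 = f(7), 2 = f(4), 3 = f(5), 4 = f(2), 5 = f(3), 6 = f(8), 7 = f(1).
Hence f is surjective.
The image of f is {1, 2, 3, 4, 5, 6, 7}, which has 7 elements.

7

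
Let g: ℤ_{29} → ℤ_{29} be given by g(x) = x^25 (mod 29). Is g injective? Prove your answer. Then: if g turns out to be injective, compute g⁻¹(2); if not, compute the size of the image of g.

19

Since 29 is prime, the nonzero elements of ℤ_{29} form a cyclic group of order 28.
As gcd(25, 28) = 1, raising to the 25th power is a bijection on this group: if s^25 ≡ t^25 then (st^{−1})^25 = 1, and the only element of order dividing gcd(25, 28) = 1 is 1, so s = t.
With g(0) = 0 this makes g injective on all of ℤ_{29}, hence bijective (finite equal-size domain and codomain). In particular g is injective.
Since g is injective, we find the preimage of 2. The inverse of x ↦ x^25 on (ℤ_{29})^× is x ↦ x^9, because 25·9 = 225 = 8·28 + 1 ≡ 1 (mod 28) and x^{28} = 1 for x ≠ 0 (Fermat). So g⁻¹(2) = 2^9 mod 29.
Repeated squaring mod 29: 2^1 ≡ 2, 2^2 ≡ 2² = 4, 2^4 ≡ 4² = 16, 2^8 ≡ 16² = 256 ≡ 24. Since 9 = 8 + 1, 2^9 ≡ 24·2: 24·2 = 48 ≡ 19. So 2^9 ≡ 19 (mod 29).
Hence g⁻¹(2) = 19.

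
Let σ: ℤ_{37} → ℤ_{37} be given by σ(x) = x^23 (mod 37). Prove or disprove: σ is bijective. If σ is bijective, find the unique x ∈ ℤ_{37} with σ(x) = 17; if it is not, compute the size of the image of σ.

32

Since 37 is prime, the nonzero elements of ℤ_{37} form a cyclic group of order 36.
As gcd(23, 36) = 1, raising to the 23rd power is a bijection on this group: if x_1^23 ≡ x_2^23 then (x_1x_2^{−1})^23 = 1, and the only element of order dividing gcd(23, 36) = 1 is 1, so x_1 = x_2.
With σ(0) = 0 this makes σ injective on all of ℤ_{37}, hence bijective (finite equal-size domain and codomain). In particular σ is bijective.
Since σ is bijective, we find the preimage of 17. The inverse of x ↦ x^23 on (ℤ_{37})^× is x ↦ x^11, because 23·11 = 253 = 7·36 + 1 ≡ 1 (mod 36) and x^{36} = 1 for x ≠ 0 (Fermat). So σ⁻¹(17) = 17^11 mod 37.
Repeated squaring mod 37: 17^1 ≡ 17, 17^2 ≡ 17² = 289 ≡ 30, 17^4 ≡ 30² = 900 ≡ 12, 17^8 ≡ 12² = 144 ≡ 33. Since 11 = 8 + 2 + 1, 17^11 ≡ 33·30·17: 33·30 = 990 ≡ 28, then 28·17 = 476 ≡ 32. So 17^11 ≡ 32 (mod 37).
Hence σ⁻¹(17) = 32.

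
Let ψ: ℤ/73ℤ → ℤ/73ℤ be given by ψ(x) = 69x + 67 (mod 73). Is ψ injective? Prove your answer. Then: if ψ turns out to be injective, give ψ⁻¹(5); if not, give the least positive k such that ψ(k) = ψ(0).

52

If ψ(a) = ψ(b), then 69a ≡ 69b (mod 73). Because gcd(69, 73) = 1, we may cancel 69 to get a ≡ b (mod 73).
Therefore ψ is injective.
We now compute 69⁻¹ mod 73 explicitly. Euclid's algorithm: 73 = 1·69 + 4, 69 = 17·4 + 1; back-substituting gives 1 = 18·69 − 17·73, so 69⁻¹ ≡ 18 (mod 73).
Since ψ is injective, we compute ψ⁻¹(5): solve 69x + 67 ≡ 5 (mod 73), i.e. 69x ≡ 11 (mod 73).
Multiplying by 69⁻¹ = 18 gives x ≡ 18·11 = 198 = 2·73 + 52 ≡ 52 (mod 73).
Check: ψ(52) = 69·52 + 67 = 3655 = 50·73 + 5 ≡ 5 (mod 73).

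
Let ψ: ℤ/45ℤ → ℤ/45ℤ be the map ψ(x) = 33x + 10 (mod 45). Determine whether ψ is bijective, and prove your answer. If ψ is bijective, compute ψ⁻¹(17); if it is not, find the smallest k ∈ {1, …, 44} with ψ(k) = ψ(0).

Recall: injectivity means: for all a, b in the domain, ψ(a) = ψ(b) implies a = b.
We have gcd(33, 45) = 3 > 1. Taking a = 0 and b = 15: ψ(0) = 10 and ψ(15) = 33·15 + 10 = 505 ≡ 10 (mod 45).
So ψ(0) = ψ(15) while 0 ≠ 15, hence ψ is not injective, hence not bijective.
Since ψ is not bijective, we find the least positive k with ψ(k) = ψ(0): this means 33k ≡ 0 (mod 45), i.e. 45 ∣ 33k. Since gcd(33, 45) = 3, dividing through by 3 this holds exactly when 15 ∣ 11k, and as gcd(11, 15) = 1, exactly when 15 ∣ k.
The smallest positive such k is 15.

15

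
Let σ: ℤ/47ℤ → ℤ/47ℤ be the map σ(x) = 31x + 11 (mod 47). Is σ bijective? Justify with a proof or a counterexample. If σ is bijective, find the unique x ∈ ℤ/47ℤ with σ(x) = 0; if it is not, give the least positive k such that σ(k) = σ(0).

Recall that σ is injective when σ(s) = σ(t) forces s = t.
If σ(s) = σ(t), then 31s ≡ 31t (mod 47). Because gcd(31, 47) = 1, we may cancel 31 to get s ≡ t (mod 47).
We now compute 31⁻¹ mod 47 explicitly. Euclid's algorithm: 47 = 1·31 + 16, 31 = 1·16 + 15, 16 = 1·15 + 1; back-substituting gives 1 = 44·31 − 29·47, so 31⁻¹ ≡ 44 (mod 47).
For any y ∈ ℤ/47ℤ, x = 44(y − 11) mod 47 satisfies σ(x) = 31·44(y − 11) + 11 ≡ y (since 31·44 ≡ 1 mod 47). So every y has a preimage.
Therefore σ is bijective.
Since σ is bijective, we find σ⁻¹(0): we need 31x ≡ 0 − 11 ≡ 36 (mod 47). Using 31⁻¹ = 44: x ≡ 44·36 = 1584 = 33·47 + 33, so x = 33.
Check: σ(33) = 31·33 + 11 = 1034 = 22·47 + 0 ≡ 0 (mod 47).

33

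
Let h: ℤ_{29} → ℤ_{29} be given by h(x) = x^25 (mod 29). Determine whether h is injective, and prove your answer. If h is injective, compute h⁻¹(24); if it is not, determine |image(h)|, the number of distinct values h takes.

Since 29 is prime, the nonzero elements of ℤ_{29} form a cyclic group of order 28.
As gcd(25, 28) = 1, raising to the 25th power is a bijection on this group: if u^25 ≡ v^25 then (uv^{−1})^25 = 1, and the only element of order dividing gcd(25, 28) = 1 is 1, so u = v.
With h(0) = 0 this makes h injective on all of ℤ_{29}, hence bijective (finite equal-size domain and codomain). In particular h is injective.
Since h is injective, we find the preimage of 24. The inverse of x ↦ x^25 on (ℤ_{29})^× is x ↦ x^9, because 25·9 = 225 = 8·28 + 1 ≡ 1 (mod 28) and x^{28} = 1 for x ≠ 0 (Fermat). So h⁻¹(24) = 24^9 mod 29.
Repeated squaring mod 29: 24^1 ≡ 24, 24^2 ≡ 24² = 576 ≡ 25, 24^4 ≡ 25² = 625 ≡ 16, 24^8 ≡ 16² = 256 ≡ 24. Since 9 = 8 + 1, 24^9 ≡ 24·24: 24·24 = 576 ≡ 25. So 24^9 ≡ 25 (mod 29).
Hence h⁻¹(24) = 25.

25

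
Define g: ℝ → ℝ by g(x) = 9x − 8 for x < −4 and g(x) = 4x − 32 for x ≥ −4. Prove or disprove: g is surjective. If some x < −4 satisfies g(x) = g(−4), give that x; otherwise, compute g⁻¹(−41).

Both pieces are strictly increasing (slopes 9 and 4), so each is injective on its own interval.
The left piece maps (−∞, −4) onto (−∞, −44); the right piece maps [−4, ∞) onto [−48, ∞).
The union (−∞, −44) ∪ [−48, ∞) covers ℝ, so g is surjective.
For the follow-up: the images overlap, so an x < −4 with g(x) = g(−4) exists. g(−4) = −48; solving 9x − 8 = −48 for x < −4 gives x = (−48 + 8)/9 = −40/9.

-40/9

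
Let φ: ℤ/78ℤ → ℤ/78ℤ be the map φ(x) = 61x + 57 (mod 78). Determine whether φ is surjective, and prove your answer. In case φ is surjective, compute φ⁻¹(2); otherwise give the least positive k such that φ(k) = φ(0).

17

Since gcd(61, 78) = 1, 61 is invertible modulo 78. Euclid's algorithm: 78 = 1·61 + 17, 61 = 3·17 + 10, 17 = 1·10 + 7, 10 = 1·7 + 3, 7 = 2·3 + 1; back-substituting gives 1 = 55·61 − 43·78, so 61⁻¹ ≡ 55 (mod 78).
For any y ∈ ℤ/78ℤ, x = 55(y − 57) mod 78 satisfies φ(x) = 61·55(y − 57) + 57 ≡ y (since 61·55 ≡ 1 mod 78). So every y has a preimage.
So φ is surjective.
Since φ is surjective, we compute φ⁻¹(2): solve 61x + 57 ≡ 2 (mod 78), i.e. 61x ≡ 23 (mod 78).
Multiplying by 61⁻¹ = 55 gives x ≡ 55·23 = 1265 = 16·78 + 17 ≡ 17 (mod 78).
Check: φ(17) = 61·17 + 57 = 1094 = 14·78 + 2 ≡ 2 (mod 78).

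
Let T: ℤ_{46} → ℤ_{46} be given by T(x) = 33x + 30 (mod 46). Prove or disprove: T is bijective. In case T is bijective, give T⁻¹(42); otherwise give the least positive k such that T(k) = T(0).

38

By definition, injectivity means: for all s, t in the domain, T(s) = T(t) implies s = t.
Suppose T(s) = T(t) in ℤ_{46}. Then 33s + 30 ≡ 33t + 30 (mod 46), therefore 33(s − t) ≡ 0 (mod 46).
Since gcd(33, 46) = 1, 33 is invertible modulo 46, so s − t ≡ 0 (mod 46), i.e. s = t.
We now compute 33⁻¹ mod 46 explicitly. Euclid's algorithm: 46 = 1·33 + 13, 33 = 2·13 + 7, 13 = 1·7 + 6, 7 = 1·6 + 1; back-substituting gives 1 = 7·33 − 5·46, so 33⁻¹ ≡ 7 (mod 46).
For any y ∈ ℤ_{46}, x = 7(y − 30) mod 46 satisfies T(x) = 33·7(y − 30) + 30 ≡ y (since 33·7 ≡ 1 mod 46). So every y has a preimage.
Hence T is bijective.
Since T is bijective, we find T⁻¹(42): we need 33x ≡ 42 − 30 ≡ 12 (mod 46). Using 33⁻¹ = 7: x ≡ 7·12 = 84 = 1·46 + 38, so x = 38.
Check: T(38) = 33·38 + 30 = 1284 = 27·46 + 42 ≡ 42 (mod 46).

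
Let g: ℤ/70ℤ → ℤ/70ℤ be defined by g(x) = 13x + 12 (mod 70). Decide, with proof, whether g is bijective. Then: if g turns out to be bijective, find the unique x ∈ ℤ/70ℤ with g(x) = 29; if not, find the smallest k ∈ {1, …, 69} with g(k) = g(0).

Recall: injectivity means: for all x_1, x_2 in the domain, g(x_1) = g(x_2) implies x_1 = x_2.
If g(x_1) = g(x_2), then 13x_1 ≡ 13x_2 (mod 70). Because gcd(13, 70) = 1, we may cancel 13 to get x_1 ≡ x_2 (mod 70).
We now compute 13⁻¹ mod 70 explicitly. Euclid's algorithm: 70 = 5·13 + 5, 13 = 2·5 + 3, 5 = 1·3 + 2, 3 = 1·2 + 1; back-substituting gives 1 = 27·13 − 5·70, so 13⁻¹ ≡ 27 (mod 70).
Then y ↦ 27(y − 12) is a two-sided inverse to g, so every y ∈ ℤ/70ℤ has a preimage.
Thus g is bijective.
Since g is bijective, we find g⁻¹(29): we need 13x ≡ 29 − 12 ≡ 17 (mod 70). Using 13⁻¹ = 27: x ≡ 27·17 = 459 = 6·70 + 39, so x = 39.
Check: g(39) = 13·39 + 12 = 519 = 7·70 + 29 ≡ 29 (mod 70).

39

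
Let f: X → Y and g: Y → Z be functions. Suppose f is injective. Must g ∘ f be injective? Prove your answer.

No. Take X = Y = Z = {1, 2, 3}, f = identity (injective), and g(x) = 1 for every x.
Then (g ∘ f)(1) = 1 = (g ∘ f)(3) with 1 ≠ 3, so g ∘ f is not injective.

not injective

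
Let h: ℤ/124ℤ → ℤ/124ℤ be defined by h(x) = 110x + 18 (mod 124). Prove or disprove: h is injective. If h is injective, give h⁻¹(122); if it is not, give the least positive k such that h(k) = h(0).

62

Recall that h is injective when h(s) = h(t) forces s = t.
We have gcd(110, 124) = 2 > 1. Taking s = 0 and t = 62: h(0) = 18 and h(62) = 110·62 + 18 = 6838 ≡ 18 (mod 124).
So h(0) = h(62) while 0 ≠ 62, so h is not injective.
Since h is not injective, we find the least positive k with h(k) = h(0): this means 110k ≡ 0 (mod 124), i.e. 124 ∣ 110k. Since gcd(110, 124) = 2, dividing through by 2 this holds exactly when 62 ∣ 55k, and as gcd(55, 62) = 1, exactly when 62 ∣ k.
The smallest positive such k is 62.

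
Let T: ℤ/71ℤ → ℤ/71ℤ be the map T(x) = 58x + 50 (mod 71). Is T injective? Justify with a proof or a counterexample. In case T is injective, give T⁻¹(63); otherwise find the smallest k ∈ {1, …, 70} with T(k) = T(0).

70

Recall: T is injective if T(u) = T(v) implies u = v.
If T(u) = T(v), then 58u ≡ 58v (mod 71). Because gcd(58, 71) = 1, we may cancel 58 to get u ≡ v (mod 71).
Hence T is injective.
We now compute 58⁻¹ mod 71 explicitly. Euclid's algorithm: 71 = 1·58 + 13, 58 = 4·13 + 6, 13 = 2·6 + 1; back-substituting gives 1 = 60·58 − 49·71, so 58⁻¹ ≡ 60 (mod 71).
Since T is injective, we compute T⁻¹(63): solve 58x + 50 ≡ 63 (mod 71), i.e. 58x ≡ 13 (mod 71).
Multiplying by 58⁻¹ = 60 gives x ≡ 60·13 = 780 = 10·71 + 70 ≡ 70 (mod 71).
Check: T(70) = 58·70 + 50 = 4110 = 57·71 + 63 ≡ 63 (mod 71).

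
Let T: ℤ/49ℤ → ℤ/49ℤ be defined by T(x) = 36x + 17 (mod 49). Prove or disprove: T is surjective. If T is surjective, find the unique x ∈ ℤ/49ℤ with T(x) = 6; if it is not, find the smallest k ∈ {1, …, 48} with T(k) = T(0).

31

Since gcd(36, 49) = 1, 36 is invertible modulo 49. Euclid's algorithm: 49 = 1·36 + 13, 36 = 2·13 + 10, 13 = 1·10 + 3, 10 = 3·3 + 1; back-substituting gives 1 = 15·36 − 11·49, so 36⁻¹ ≡ 15 (mod 49).
Then y ↦ 15(y − 17) is a two-sided inverse to T, so every y ∈ ℤ/49ℤ has a preimage.
Thus T is surjective.
Since T is surjective, we find T⁻¹(6): we need 36x ≡ 6 − 17 ≡ 38 (mod 49). Using 36⁻¹ = 15: x ≡ 15·38 = 570 = 11·49 + 31, so x = 31.
Check: T(31) = 36·31 + 17 = 1133 = 23·49 + 6 ≡ 6 (mod 49).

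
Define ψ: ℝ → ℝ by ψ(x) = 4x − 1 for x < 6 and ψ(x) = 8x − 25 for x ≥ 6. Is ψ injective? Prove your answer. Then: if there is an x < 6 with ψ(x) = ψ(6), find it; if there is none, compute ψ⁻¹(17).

9/2

Both pieces are strictly increasing (slopes 4 and 8), so each is injective on its own interval.
The left piece maps (−∞, 6) onto (−∞, 23); the right piece maps [6, ∞) onto [23, ∞).
These images are disjoint, so no value is attained by both pieces. Thus ψ is injective.
Because the two images are disjoint, no x < 6 has ψ(x) = ψ(6), so we compute ψ⁻¹(17): 17 lies in (−∞, 23), so solve 4x − 1 = 17: x = (17 + 1)/4 = 9/2.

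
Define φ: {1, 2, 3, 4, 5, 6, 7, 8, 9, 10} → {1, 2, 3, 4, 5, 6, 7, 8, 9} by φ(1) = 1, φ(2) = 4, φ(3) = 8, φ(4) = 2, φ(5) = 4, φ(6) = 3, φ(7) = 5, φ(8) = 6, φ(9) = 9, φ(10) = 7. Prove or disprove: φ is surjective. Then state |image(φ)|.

Every element of the codomain has a preimage: 1 = φ(1), 2 = φ(4), 3 = φ(6), 4 = φ(2), 5 = φ(7), 6 = φ(8), 7 = φ(10), 8 = φ(3), 9 = φ(9).
Therefore φ is surjective.
The image of φ is {1, 2, 3, 4, 5, 6, 7, 8, 9}, which has 9 elements.

9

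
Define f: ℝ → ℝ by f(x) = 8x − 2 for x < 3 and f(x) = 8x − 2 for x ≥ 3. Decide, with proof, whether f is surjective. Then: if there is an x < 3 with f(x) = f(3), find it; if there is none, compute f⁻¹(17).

Both pieces are strictly increasing (slopes 8 and 8), so each is injective on its own interval.
The left piece maps (−∞, 3) onto (−∞, 22); the right piece maps [3, ∞) onto [22, ∞).
These images together cover ℝ, so f is surjective.
Because the two images are disjoint, no x < 3 has f(x) = f(3), so we compute f⁻¹(17): 17 lies in (−∞, 22), so solve 8x − 2 = 17: x = (17 + 2)/8 = 19/8.

19/8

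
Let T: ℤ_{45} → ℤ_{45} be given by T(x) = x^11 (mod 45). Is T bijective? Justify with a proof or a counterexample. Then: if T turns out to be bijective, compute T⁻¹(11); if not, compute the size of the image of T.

T(0) = 0^11 = 0.
T(15): Repeated squaring mod 45: 15^1 ≡ 15, 15^2 ≡ 15² = 225 ≡ 0, 15^4 ≡ 0² = 0, 15^8 ≡ 0² = 0. Since 11 = 8 + 2 + 1, 15^11 ≡ 0·0·15: 0·0 = 0, then 0·15 = 0. So 15^11 ≡ 0 (mod 45).
So T(0) = T(15) = 0 while 0 ≠ 15, so T is not injective, hence not bijective.
Since T is not bijective, we determine |image(T)|. Computing x^11 mod 45 for each x (by repeated squaring, reducing mod 45 at every step), the values T(0), T(1), …, T(44) are: 0, 1, 23, 27, 34, 20, 36, 13, 17, 9, 10, 41, 18, 7, 29, 0, 31, 8, 27, 19, 5, 36, 43, 2, 9, 40, 26, 18, 37, 14, 0, 16, 38, 27, 4, 35, 36, 28, 32, 9, 25, 11, 18, 22, 44.
The distinct values are {0, 1, 2, 4, 5, 7, 8, 9, 10, 11, 13, 14, 16, 17, 18, 19, 20, 22, 23, 25, 26, 27, 28, 29, 31, 32, 34, 35, 36, 37, 38, 40, 41, 43, 44}; there are 35 of them.

35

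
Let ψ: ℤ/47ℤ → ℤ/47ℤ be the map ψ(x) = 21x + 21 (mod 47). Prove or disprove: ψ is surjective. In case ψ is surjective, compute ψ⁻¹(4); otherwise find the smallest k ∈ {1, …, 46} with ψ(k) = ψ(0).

Since gcd(21, 47) = 1, 21 is invertible modulo 47. Euclid's algorithm: 47 = 2·21 + 5, 21 = 4·5 + 1; back-substituting gives 1 = 9·21 − 4·47, so 21⁻¹ ≡ 9 (mod 47).
Then y ↦ 9(y − 21) is a two-sided inverse to ψ, so every y ∈ ℤ/47ℤ has a preimage.
Hence ψ is surjective.
Since ψ is surjective, we find ψ⁻¹(4): we need 21x ≡ 4 − 21 ≡ 30 (mod 47). Using 21⁻¹ = 9: x ≡ 9·30 = 270 = 5·47 + 35, so x = 35.
Check: ψ(35) = 21·35 + 21 = 756 = 16·47 + 4 ≡ 4 (mod 47).

35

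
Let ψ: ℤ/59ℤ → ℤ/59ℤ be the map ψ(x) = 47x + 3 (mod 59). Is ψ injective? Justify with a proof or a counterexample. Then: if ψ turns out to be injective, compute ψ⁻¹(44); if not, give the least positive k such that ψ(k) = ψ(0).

If ψ(s) = ψ(t), then 47s ≡ 47t (mod 59). Because gcd(47, 59) = 1, we may cancel 47 to get s ≡ t (mod 59).
Hence ψ is injective.
We now compute 47⁻¹ mod 59 explicitly. Euclid's algorithm: 59 = 1·47 + 12, 47 = 3·12 + 11, 12 = 1·11 + 1; back-substituting gives 1 = 54·47 − 43·59, so 47⁻¹ ≡ 54 (mod 59).
Since ψ is injective, we compute ψ⁻¹(44): solve 47x + 3 ≡ 44 (mod 59), i.e. 47x ≡ 41 (mod 59).
Multiplying by 47⁻¹ = 54 gives x ≡ 54·41 = 2214 = 37·59 + 31 ≡ 31 (mod 59).
Check: ψ(31) = 47·31 + 3 = 1460 = 24·59 + 44 ≡ 44 (mod 59).

31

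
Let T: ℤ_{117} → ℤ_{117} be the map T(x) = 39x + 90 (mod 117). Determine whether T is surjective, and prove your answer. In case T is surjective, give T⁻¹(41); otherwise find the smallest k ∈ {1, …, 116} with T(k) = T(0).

Recall that surjectivity means every element of the codomain has a preimage under T.
Since gcd(39, 117) = 39, we have 39x ≡ 0 (mod 39) for all x, so T(x) ≡ 12 (mod 39).
But 0 ≢ 12 (mod 39), so 0 ∈ ℤ_{117} has no preimage. So T is not surjective.
Since T is not surjective, we find the least positive k with T(k) = T(0): this means 39k ≡ 0 (mod 117), i.e. 117 ∣ 39k. Since gcd(39, 117) = 39, dividing through by 39 this holds exactly when 3 ∣ k.
The smallest positive such k is 3.

3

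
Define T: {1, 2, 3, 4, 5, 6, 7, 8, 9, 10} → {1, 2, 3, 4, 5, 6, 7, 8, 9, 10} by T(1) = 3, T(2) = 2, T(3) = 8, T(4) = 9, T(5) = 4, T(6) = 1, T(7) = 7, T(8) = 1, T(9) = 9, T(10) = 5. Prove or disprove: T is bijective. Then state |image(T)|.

T(6) = 1 = T(8) with 6 ≠ 8, so T is not injective, hence not bijective.
The image of T is {1, 2, 3, 4, 5, 7, 8, 9}, which has 8 elements.

8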